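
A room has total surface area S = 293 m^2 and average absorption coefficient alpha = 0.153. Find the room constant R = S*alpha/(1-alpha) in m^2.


R = 293 * 0.153 / (1 - 0.153) = 52.927 m^2


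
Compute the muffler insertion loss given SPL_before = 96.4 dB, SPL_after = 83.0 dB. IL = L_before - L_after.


Insertion loss = SPL without muffler - SPL with muffler
IL = 96.4 - 83.0 = 13.4 dB


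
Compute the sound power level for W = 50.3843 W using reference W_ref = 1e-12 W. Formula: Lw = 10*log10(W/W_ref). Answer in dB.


W / W_ref = 50.3843 / 1e-12 = 5.03843e+13
Lw = 10 * log10(5.03843e+13) = 137.02 dB


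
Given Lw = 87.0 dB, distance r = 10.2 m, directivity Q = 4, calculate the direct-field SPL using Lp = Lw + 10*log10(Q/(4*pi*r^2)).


4*pi*r^2 = 4*pi*10.2^2 = 1307.41 m^2
Q / (4*pi*r^2) = 4 / 1307.41 = 0.00305948
Lp = 87.0 + 10*log10(0.00305948) = 61.856 dB


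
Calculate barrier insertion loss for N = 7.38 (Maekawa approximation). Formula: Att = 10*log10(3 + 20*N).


3 + 20*N = 3 + 20*7.38 = 150.6
Att = 10*log10(150.6) = 21.778 dB


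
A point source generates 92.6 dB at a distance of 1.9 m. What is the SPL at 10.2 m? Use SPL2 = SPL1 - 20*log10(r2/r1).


r2/r1 = 10.2/1.9 = 5.36842
Correction = 20*log10(5.36842) = 14.5969 dB
SPL2 = 92.6 - 14.5969 = 78.003 dB


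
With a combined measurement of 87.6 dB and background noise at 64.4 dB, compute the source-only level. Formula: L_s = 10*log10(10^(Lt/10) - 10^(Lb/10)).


10^(87.6/10) = 5.7544e+08
10^(64.4/10) = 2.75423e+06
Difference = 5.7544e+08 - 2.75423e+06 = 5.72686e+08
L_source = 10*log10(5.72686e+08) = 87.579 dB


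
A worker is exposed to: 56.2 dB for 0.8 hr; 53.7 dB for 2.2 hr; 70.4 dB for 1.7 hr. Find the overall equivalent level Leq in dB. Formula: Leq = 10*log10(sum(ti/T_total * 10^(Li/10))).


T_total = 0.8 + 2.2 + 1.7 = 4.7 hr
(0.8/4.7) * 10^(56.2/10) = 70956.5
(2.2/4.7) * 10^(53.7/10) = 109730
(1.7/4.7) * 10^(70.4/10) = 3.96598e+06
Sum = 70956.5 + 109730 + 3.96598e+06 = 4.14667e+06
Leq = 10*log10(4.14667e+06) = 66.177 dB


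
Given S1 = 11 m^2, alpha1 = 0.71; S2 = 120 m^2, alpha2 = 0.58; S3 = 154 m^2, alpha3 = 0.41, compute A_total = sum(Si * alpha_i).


11 * 0.71 = 7.81
120 * 0.58 = 69.6
154 * 0.41 = 63.14
A_total = 7.81 + 69.6 + 63.14 = 140.55 m^2


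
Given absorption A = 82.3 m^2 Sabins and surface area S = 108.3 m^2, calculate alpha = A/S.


Absorption coefficient = absorbed power / incident power
alpha = A / S = 82.3 / 108.3 = 0.75993


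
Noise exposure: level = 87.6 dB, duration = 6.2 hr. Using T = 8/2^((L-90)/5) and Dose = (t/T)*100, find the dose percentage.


T_allowed = 8 / 2^((87.6 - 90)/5) = 11.1579 hr
Dose = 6.2 / 11.1579 * 100 = 55.566 %


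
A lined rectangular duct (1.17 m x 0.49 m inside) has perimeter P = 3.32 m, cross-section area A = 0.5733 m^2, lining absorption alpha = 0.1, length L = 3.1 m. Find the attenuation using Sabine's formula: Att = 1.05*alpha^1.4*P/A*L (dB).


alpha^1.4 = 0.1^1.4 = 0.0398107
Attenuation rate = 1.05 * alpha^1.4 * P / A
= 1.05 * 0.0398107 * 3.32 / 0.5733 = 0.242072 dB/m
Total Att = 0.242072 * 3.1 = 0.75042 dB


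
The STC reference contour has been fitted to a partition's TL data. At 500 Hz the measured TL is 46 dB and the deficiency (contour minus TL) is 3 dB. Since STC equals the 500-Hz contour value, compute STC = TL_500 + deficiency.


By ASTM E413, STC = value of the fitted reference contour at 500 Hz.
Contour value at 500 Hz = TL_500 + deficiency = 46 + 3 = 49
STC = 49


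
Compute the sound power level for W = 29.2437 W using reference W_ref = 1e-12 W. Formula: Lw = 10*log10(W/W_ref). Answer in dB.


W / W_ref = 29.2437 / 1e-12 = 2.92437e+13
Lw = 10 * log10(2.92437e+13) = 134.66 dB


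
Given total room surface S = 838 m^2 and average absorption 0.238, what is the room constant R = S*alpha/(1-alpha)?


R = 838 * 0.238 / (1 - 0.238) = 261.74 m^2


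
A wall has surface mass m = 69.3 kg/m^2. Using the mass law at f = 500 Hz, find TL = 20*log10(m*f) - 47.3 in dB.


m * f = 69.3 * 500 = 34650
20*log10(34650) = 90.7941 dB
TL = 90.7941 - 47.3 = 43.494 dB


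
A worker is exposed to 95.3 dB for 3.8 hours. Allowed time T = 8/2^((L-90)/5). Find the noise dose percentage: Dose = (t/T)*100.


T_allowed = 8 / 2^((95.3 - 90)/5) = 3.83706 hr
Dose = 3.8 / 3.83706 * 100 = 99.034 %


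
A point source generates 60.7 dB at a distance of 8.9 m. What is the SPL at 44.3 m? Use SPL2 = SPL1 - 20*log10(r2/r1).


r2/r1 = 44.3/8.9 = 4.97753
Correction = 20*log10(4.97753) = 13.9403 dB
SPL2 = 60.7 - 13.9403 = 46.76 dB


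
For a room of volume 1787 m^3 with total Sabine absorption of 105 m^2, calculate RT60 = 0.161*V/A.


RT60 = 0.161 * 1787 / 105 = 2.7401 s


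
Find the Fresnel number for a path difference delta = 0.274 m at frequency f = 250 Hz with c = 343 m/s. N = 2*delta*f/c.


N = 2*delta*f/c = 2*delta/lambda, where lambda = c/f
lambda = 343 / 250 = 1.372 m
N = 2 * 0.274 / 1.372 = 0.39942


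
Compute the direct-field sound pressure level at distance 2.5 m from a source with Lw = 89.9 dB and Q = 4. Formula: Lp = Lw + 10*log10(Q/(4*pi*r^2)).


4*pi*r^2 = 4*pi*2.5^2 = 78.5398 m^2
Q / (4*pi*r^2) = 4 / 78.5398 = 0.0509296
Lp = 89.9 + 10*log10(0.0509296) = 76.97 dB


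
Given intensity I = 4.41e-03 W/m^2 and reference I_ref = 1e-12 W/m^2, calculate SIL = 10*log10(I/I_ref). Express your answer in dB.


I / I_ref = 4.41e-03 / 1e-12 = 4.41e+09
SIL = 10 * log10(4.41e+09) = 96.444 dB


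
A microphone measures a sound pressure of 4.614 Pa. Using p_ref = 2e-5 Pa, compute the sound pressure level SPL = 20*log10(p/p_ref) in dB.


p / p_ref = 4.614 / 2e-5 = 230700
SPL = 20 * log10(230700) = 107.26 dB


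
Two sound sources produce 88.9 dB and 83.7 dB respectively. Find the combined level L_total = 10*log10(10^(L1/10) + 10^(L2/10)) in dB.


10^(88.9/10) = 7.76247e+08
10^(83.7/10) = 2.34423e+08
Sum = 7.76247e+08 + 2.34423e+08 = 1.01067e+09
L_total = 10*log10(1.01067e+09) = 90.046 dB


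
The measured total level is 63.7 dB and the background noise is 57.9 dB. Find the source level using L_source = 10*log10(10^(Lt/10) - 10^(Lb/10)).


10^(63.7/10) = 2.34423e+06
10^(57.9/10) = 616595
Difference = 2.34423e+06 - 616595 = 1.72764e+06
L_source = 10*log10(1.72764e+06) = 62.375 dB


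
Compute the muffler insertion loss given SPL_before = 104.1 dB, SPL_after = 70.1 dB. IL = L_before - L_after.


Insertion loss = SPL without muffler - SPL with muffler
IL = 104.1 - 70.1 = 34 dB


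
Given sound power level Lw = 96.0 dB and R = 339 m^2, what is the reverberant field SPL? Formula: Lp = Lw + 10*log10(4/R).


4/R = 4/339 = 0.0117994
Lp = 96.0 + 10*log10(0.0117994) = 76.719 dB


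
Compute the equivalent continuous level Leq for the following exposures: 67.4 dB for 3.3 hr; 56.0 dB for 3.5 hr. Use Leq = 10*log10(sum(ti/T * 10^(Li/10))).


T_total = 3.3 + 3.5 = 6.8 hr
(3.3/6.8) * 10^(67.4/10) = 2.66689e+06
(3.5/6.8) * 10^(56.0/10) = 204908
Sum = 2.66689e+06 + 204908 = 2.8718e+06
Leq = 10*log10(2.8718e+06) = 64.582 dB


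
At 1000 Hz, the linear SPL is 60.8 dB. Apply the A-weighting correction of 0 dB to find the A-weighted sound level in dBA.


A-weighting table: 1000 Hz -> 0 dB correction
SPL_A = SPL + correction = 60.8 + (0) = 60.8 dBA


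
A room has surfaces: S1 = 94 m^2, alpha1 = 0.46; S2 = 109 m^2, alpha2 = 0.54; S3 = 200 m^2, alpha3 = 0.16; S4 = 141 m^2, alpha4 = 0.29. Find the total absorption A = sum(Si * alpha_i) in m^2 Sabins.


94 * 0.46 = 43.24
109 * 0.54 = 58.86
200 * 0.16 = 32
141 * 0.29 = 40.89
A_total = 43.24 + 58.86 + 32 + 40.89 = 174.99 m^2


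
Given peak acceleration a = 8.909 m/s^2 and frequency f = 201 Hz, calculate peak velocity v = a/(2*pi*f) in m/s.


omega = 2*pi*f = 2*pi*201 = 1262.92 rad/s
v = a / omega = 8.909 / 1262.92 = 0.0070543 m/s


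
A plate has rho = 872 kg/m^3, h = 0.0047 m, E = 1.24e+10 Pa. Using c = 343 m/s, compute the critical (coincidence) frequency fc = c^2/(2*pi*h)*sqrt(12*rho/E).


12*rho/E = 12*872/1.24e+10 = 8.43871e-07
sqrt(12*rho/E) = sqrt(8.43871e-07) = 0.000918625
c^2/(2*pi*h) = 343^2/(2*pi*0.0047) = 3.98392e+06
fc = 3.98392e+06 * 0.000918625 = 3659.7 Hz


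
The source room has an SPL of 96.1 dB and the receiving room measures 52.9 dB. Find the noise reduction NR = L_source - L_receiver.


NR = L_source - L_receiver (difference between source and receiving room levels)
NR = 96.1 - 52.9 = 43.2 dB


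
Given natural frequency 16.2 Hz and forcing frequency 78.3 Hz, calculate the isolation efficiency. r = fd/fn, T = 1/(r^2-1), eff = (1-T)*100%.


r = 78.3 / 16.2 = 4.83333
r^2 - 1 = 4.83333^2 - 1 = 22.3611
T = 1/22.3611 = 0.0447205
Efficiency = (1 - 0.0447205)*100 = 95.528 %


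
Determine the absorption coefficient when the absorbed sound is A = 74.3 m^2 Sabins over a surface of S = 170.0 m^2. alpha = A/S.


Absorption coefficient = absorbed power / incident power
alpha = A / S = 74.3 / 170.0 = 0.43706


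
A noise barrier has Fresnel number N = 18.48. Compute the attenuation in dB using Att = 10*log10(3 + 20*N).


3 + 20*N = 3 + 20*18.48 = 372.6
Att = 10*log10(372.6) = 25.712 dB


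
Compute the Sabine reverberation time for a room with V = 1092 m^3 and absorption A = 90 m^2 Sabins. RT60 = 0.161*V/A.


RT60 = 0.161 * 1092 / 90 = 1.9535 s


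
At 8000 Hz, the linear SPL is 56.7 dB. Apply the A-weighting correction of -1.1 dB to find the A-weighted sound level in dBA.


A-weighting table: 8000 Hz -> -1.1 dB correction
SPL_A = SPL + correction = 56.7 + (-1.1) = 55.6 dBA


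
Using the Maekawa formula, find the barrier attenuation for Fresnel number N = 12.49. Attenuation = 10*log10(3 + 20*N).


3 + 20*N = 3 + 20*12.49 = 252.8
Att = 10*log10(252.8) = 24.028 dB


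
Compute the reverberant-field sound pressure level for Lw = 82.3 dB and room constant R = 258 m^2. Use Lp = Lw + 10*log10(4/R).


4/R = 4/258 = 0.0155039
Lp = 82.3 + 10*log10(0.0155039) = 64.204 dB


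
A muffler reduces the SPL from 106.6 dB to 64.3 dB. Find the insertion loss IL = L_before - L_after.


Insertion loss = SPL without muffler - SPL with muffler
IL = 106.6 - 64.3 = 42.3 dB


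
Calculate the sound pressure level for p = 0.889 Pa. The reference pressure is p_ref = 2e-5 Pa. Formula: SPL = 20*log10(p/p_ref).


p / p_ref = 0.889 / 2e-5 = 44450
SPL = 20 * log10(44450) = 92.957 dB


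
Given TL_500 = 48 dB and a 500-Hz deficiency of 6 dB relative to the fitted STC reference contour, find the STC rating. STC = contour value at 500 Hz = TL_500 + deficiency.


By ASTM E413, STC = value of the fitted reference contour at 500 Hz.
Contour value at 500 Hz = TL_500 + deficiency = 48 + 6 = 54
STC = 54


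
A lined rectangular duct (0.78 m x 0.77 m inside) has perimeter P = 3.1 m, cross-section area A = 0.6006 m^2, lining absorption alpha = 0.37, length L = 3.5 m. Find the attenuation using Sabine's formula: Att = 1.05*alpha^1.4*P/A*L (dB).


alpha^1.4 = 0.37^1.4 = 0.248589
Attenuation rate = 1.05 * alpha^1.4 * P / A
= 1.05 * 0.248589 * 3.1 / 0.6006 = 1.34725 dB/m
Total Att = 1.34725 * 3.5 = 4.7154 dB


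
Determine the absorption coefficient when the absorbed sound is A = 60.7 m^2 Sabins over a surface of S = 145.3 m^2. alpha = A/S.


Absorption coefficient = absorbed power / incident power
alpha = A / S = 60.7 / 145.3 = 0.41776


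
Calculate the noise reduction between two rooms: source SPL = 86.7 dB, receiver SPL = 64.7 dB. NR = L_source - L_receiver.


NR = L_source - L_receiver (difference between source and receiving room levels)
NR = 86.7 - 64.7 = 22 dB


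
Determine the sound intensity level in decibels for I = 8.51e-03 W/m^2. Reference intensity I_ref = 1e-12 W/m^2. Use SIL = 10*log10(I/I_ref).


I / I_ref = 8.51e-03 / 1e-12 = 8.51e+09
SIL = 10 * log10(8.51e+09) = 99.299 dB


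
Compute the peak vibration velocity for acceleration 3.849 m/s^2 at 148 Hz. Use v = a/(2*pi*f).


omega = 2*pi*f = 2*pi*148 = 929.911 rad/s
v = a / omega = 3.849 / 929.911 = 0.0041391 m/s


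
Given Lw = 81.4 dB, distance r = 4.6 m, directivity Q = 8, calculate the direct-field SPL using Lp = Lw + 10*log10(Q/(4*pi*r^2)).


4*pi*r^2 = 4*pi*4.6^2 = 265.904 m^2
Q / (4*pi*r^2) = 8 / 265.904 = 0.030086
Lp = 81.4 + 10*log10(0.030086) = 66.184 dB


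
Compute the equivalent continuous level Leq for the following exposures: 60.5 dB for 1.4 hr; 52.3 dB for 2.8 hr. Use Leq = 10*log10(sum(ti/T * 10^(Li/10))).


T_total = 1.4 + 2.8 = 4.2 hr
(1.4/4.2) * 10^(60.5/10) = 374006
(2.8/4.2) * 10^(52.3/10) = 113216
Sum = 374006 + 113216 = 487222
Leq = 10*log10(487222) = 56.877 dB


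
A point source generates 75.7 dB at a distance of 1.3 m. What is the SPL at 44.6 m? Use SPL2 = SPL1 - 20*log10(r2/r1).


r2/r1 = 44.6/1.3 = 34.3077
Correction = 20*log10(34.3077) = 30.7078 dB
SPL2 = 75.7 - 30.7078 = 44.992 dB


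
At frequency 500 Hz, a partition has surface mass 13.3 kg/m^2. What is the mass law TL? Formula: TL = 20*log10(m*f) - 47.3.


m * f = 13.3 * 500 = 6650
20*log10(6650) = 76.4564 dB
TL = 76.4564 - 47.3 = 29.156 dB


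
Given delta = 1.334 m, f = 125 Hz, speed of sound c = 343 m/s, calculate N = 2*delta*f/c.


N = 2*delta*f/c = 2*delta/lambda, where lambda = c/f
lambda = 343 / 125 = 2.744 m
N = 2 * 1.334 / 2.744 = 0.9723


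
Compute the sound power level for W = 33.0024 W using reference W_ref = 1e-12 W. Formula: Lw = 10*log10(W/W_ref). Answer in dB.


W / W_ref = 33.0024 / 1e-12 = 3.30024e+13
Lw = 10 * log10(3.30024e+13) = 135.19 dB


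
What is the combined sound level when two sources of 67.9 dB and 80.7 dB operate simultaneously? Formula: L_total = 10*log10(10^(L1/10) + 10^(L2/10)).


10^(67.9/10) = 6.16595e+06
10^(80.7/10) = 1.1749e+08
Sum = 6.16595e+06 + 1.1749e+08 = 1.23656e+08
L_total = 10*log10(1.23656e+08) = 80.922 dB


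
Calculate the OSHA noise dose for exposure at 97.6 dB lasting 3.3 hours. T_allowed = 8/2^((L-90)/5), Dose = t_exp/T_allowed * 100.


T_allowed = 8 / 2^((97.6 - 90)/5) = 2.78949 hr
Dose = 3.3 / 2.78949 * 100 = 118.3 %


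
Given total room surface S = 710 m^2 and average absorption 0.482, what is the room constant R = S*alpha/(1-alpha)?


R = 710 * 0.482 / (1 - 0.482) = 660.66 m^2


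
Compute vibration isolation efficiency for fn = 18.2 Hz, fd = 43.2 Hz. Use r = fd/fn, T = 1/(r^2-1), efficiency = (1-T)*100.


r = 43.2 / 18.2 = 2.37363
r^2 - 1 = 2.37363^2 - 1 = 4.63412
T = 1/4.63412 = 0.215791
Efficiency = (1 - 0.215791)*100 = 78.421 %


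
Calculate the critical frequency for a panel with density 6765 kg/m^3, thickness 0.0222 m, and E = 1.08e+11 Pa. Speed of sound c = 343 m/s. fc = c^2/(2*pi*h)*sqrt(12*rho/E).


12*rho/E = 12*6765/1.08e+11 = 7.51667e-07
sqrt(12*rho/E) = sqrt(7.51667e-07) = 0.000866987
c^2/(2*pi*h) = 343^2/(2*pi*0.0222) = 843442
fc = 843442 * 0.000866987 = 731.25 Hz


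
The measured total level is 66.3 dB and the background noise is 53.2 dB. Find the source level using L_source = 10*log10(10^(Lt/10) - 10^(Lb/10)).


10^(66.3/10) = 4.2658e+06
10^(53.2/10) = 208930
Difference = 4.2658e+06 - 208930 = 4.05687e+06
L_source = 10*log10(4.05687e+06) = 66.082 dB


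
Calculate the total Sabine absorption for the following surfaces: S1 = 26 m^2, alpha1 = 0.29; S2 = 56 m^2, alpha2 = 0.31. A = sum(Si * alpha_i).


26 * 0.29 = 7.54
56 * 0.31 = 17.36
A_total = 7.54 + 17.36 = 24.9 m^2


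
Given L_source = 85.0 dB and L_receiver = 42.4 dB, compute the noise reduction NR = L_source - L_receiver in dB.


NR = L_source - L_receiver (difference between source and receiving room levels)
NR = 85.0 - 42.4 = 42.6 dB


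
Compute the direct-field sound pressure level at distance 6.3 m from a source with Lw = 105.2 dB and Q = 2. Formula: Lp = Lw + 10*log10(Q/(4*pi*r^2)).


4*pi*r^2 = 4*pi*6.3^2 = 498.759 m^2
Q / (4*pi*r^2) = 2 / 498.759 = 0.00400995
Lp = 105.2 + 10*log10(0.00400995) = 81.231 dB


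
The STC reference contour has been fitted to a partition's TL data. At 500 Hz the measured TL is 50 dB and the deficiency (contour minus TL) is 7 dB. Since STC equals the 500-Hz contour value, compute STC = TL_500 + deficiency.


By ASTM E413, STC = value of the fitted reference contour at 500 Hz.
Contour value at 500 Hz = TL_500 + deficiency = 50 + 7 = 57
STC = 57


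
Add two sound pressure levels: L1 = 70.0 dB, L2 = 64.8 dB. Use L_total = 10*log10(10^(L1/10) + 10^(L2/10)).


10^(70.0/10) = 1e+07
10^(64.8/10) = 3.01995e+06
Sum = 1e+07 + 3.01995e+06 = 1.302e+07
L_total = 10*log10(1.302e+07) = 71.146 dB


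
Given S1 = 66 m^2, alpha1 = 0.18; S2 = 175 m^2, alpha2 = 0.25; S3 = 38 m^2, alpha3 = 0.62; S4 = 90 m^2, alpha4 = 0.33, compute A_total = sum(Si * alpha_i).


66 * 0.18 = 11.88
175 * 0.25 = 43.75
38 * 0.62 = 23.56
90 * 0.33 = 29.7
A_total = 11.88 + 43.75 + 23.56 + 29.7 = 108.89 m^2


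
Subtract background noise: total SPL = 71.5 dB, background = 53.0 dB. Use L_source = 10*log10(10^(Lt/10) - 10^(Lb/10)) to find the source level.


10^(71.5/10) = 1.41254e+07
10^(53.0/10) = 199526
Difference = 1.41254e+07 - 199526 = 1.39259e+07
L_source = 10*log10(1.39259e+07) = 71.438 dB


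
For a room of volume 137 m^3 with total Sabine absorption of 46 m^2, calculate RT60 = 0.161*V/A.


RT60 = 0.161 * 137 / 46 = 0.4795 s


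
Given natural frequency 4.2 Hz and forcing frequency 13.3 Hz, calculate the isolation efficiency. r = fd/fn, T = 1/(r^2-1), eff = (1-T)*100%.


r = 13.3 / 4.2 = 3.16667
r^2 - 1 = 3.16667^2 - 1 = 9.0278
T = 1/9.0278 = 0.110769
Efficiency = (1 - 0.110769)*100 = 88.923 %


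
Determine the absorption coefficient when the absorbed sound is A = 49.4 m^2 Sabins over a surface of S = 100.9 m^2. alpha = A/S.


Absorption coefficient = absorbed power / incident power
alpha = A / S = 49.4 / 100.9 = 0.48959


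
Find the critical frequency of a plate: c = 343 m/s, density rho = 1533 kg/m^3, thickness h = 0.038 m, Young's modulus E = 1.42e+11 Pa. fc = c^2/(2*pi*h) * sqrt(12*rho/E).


12*rho/E = 12*1533/1.42e+11 = 1.29549e-07
sqrt(12*rho/E) = sqrt(1.29549e-07) = 0.000359929
c^2/(2*pi*h) = 343^2/(2*pi*0.038) = 492748
fc = 492748 * 0.000359929 = 177.35 Hz


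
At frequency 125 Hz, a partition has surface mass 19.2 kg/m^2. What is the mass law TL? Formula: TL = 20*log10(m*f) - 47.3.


m * f = 19.2 * 125 = 2400
20*log10(2400) = 67.6042 dB
TL = 67.6042 - 47.3 = 20.304 dB


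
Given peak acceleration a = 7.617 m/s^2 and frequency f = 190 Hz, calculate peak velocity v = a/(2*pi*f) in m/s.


omega = 2*pi*f = 2*pi*190 = 1193.81 rad/s
v = a / omega = 7.617 / 1193.81 = 0.0063804 m/s


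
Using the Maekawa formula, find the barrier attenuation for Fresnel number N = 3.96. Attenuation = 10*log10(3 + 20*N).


3 + 20*N = 3 + 20*3.96 = 82.2
Att = 10*log10(82.2) = 19.149 dB


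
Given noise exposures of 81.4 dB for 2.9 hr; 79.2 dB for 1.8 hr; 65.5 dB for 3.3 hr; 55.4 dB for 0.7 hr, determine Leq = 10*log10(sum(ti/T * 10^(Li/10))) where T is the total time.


T_total = 2.9 + 1.8 + 3.3 + 0.7 = 8.7 hr
(2.9/8.7) * 10^(81.4/10) = 4.60128e+07
(1.8/8.7) * 10^(79.2/10) = 1.72089e+07
(3.3/8.7) * 10^(65.5/10) = 1.34584e+06
(0.7/8.7) * 10^(55.4/10) = 27898.4
Sum = 4.60128e+07 + 1.72089e+07 + 1.34584e+06 + 27898.4 = 6.45954e+07
Leq = 10*log10(6.45954e+07) = 78.102 dB


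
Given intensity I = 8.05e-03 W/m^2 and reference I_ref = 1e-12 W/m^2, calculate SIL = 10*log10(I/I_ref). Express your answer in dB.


I / I_ref = 8.05e-03 / 1e-12 = 8.05e+09
SIL = 10 * log10(8.05e+09) = 99.058 dB


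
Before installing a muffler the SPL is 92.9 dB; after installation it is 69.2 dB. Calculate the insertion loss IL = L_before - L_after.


Insertion loss = SPL without muffler - SPL with muffler
IL = 92.9 - 69.2 = 23.7 dB


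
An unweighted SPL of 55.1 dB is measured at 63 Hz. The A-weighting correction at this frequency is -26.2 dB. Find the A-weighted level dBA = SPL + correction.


A-weighting table: 63 Hz -> -26.2 dB correction
SPL_A = SPL + correction = 55.1 + (-26.2) = 28.9 dBA


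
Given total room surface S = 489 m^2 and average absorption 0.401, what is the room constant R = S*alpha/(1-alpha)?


R = 489 * 0.401 / (1 - 0.401) = 327.36 m^2


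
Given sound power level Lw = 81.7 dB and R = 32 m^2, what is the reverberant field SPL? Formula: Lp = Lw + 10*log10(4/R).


4/R = 4/32 = 0.125
Lp = 81.7 + 10*log10(0.125) = 72.669 dB


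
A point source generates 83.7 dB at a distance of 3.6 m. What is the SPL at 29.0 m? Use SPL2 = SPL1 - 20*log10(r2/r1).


r2/r1 = 29.0/3.6 = 8.05556
Correction = 20*log10(8.05556) = 18.1219 dB
SPL2 = 83.7 - 18.1219 = 65.578 dB


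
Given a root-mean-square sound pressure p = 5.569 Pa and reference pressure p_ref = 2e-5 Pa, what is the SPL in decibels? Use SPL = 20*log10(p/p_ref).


p / p_ref = 5.569 / 2e-5 = 278450
SPL = 20 * log10(278450) = 108.89 dB


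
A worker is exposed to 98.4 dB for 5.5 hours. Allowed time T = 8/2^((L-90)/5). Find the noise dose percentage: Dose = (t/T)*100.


T_allowed = 8 / 2^((98.4 - 90)/5) = 2.49666 hr
Dose = 5.5 / 2.49666 * 100 = 220.29 %


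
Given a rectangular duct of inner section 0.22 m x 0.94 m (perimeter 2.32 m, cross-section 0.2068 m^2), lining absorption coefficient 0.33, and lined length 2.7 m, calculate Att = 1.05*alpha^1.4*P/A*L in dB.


alpha^1.4 = 0.33^1.4 = 0.211797
Attenuation rate = 1.05 * alpha^1.4 * P / A
= 1.05 * 0.211797 * 2.32 / 0.2068 = 2.49486 dB/m
Total Att = 2.49486 * 2.7 = 6.7361 dB


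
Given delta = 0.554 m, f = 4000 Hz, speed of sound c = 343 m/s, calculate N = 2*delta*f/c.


N = 2*delta*f/c = 2*delta/lambda, where lambda = c/f
lambda = 343 / 4000 = 0.08575 m
N = 2 * 0.554 / 0.08575 = 12.921


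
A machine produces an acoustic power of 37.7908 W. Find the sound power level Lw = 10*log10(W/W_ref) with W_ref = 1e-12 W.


W / W_ref = 37.7908 / 1e-12 = 3.77908e+13
Lw = 10 * log10(3.77908e+13) = 135.77 dB


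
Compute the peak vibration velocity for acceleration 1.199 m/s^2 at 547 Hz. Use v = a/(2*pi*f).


omega = 2*pi*f = 2*pi*547 = 3436.9 rad/s
v = a / omega = 1.199 / 3436.9 = 0.00034886 m/s


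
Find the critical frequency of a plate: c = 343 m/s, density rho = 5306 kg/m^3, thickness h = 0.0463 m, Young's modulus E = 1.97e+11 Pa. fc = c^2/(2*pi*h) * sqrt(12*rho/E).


12*rho/E = 12*5306/1.97e+11 = 3.23208e-07
sqrt(12*rho/E) = sqrt(3.23208e-07) = 0.000568514
c^2/(2*pi*h) = 343^2/(2*pi*0.0463) = 404415
fc = 404415 * 0.000568514 = 229.92 Hz


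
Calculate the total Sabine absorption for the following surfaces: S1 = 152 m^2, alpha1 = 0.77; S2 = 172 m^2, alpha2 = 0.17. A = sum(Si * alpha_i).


152 * 0.77 = 117.04
172 * 0.17 = 29.24
A_total = 117.04 + 29.24 = 146.28 m^2


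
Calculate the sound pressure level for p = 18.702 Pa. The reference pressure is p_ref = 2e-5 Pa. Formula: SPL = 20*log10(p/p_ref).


p / p_ref = 18.702 / 2e-5 = 935100
SPL = 20 * log10(935100) = 119.42 dB


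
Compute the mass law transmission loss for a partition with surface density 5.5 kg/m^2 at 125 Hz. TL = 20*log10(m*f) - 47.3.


m * f = 5.5 * 125 = 687.5
20*log10(687.5) = 56.7455 dB
TL = 56.7455 - 47.3 = 9.4455 dB


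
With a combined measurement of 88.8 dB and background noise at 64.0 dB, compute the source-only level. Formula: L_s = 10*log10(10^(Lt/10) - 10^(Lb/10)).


10^(88.8/10) = 7.58578e+08
10^(64.0/10) = 2.51189e+06
Difference = 7.58578e+08 - 2.51189e+06 = 7.56066e+08
L_source = 10*log10(7.56066e+08) = 88.786 dB


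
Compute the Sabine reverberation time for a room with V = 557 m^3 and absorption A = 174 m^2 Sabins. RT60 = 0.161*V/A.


RT60 = 0.161 * 557 / 174 = 0.51539 s


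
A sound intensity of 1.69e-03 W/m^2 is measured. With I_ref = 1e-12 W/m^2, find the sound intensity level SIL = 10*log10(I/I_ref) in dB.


I / I_ref = 1.69e-03 / 1e-12 = 1.69e+09
SIL = 10 * log10(1.69e+09) = 92.279 dB


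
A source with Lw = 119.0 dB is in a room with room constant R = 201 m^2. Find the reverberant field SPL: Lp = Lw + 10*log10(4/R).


4/R = 4/201 = 0.0199005
Lp = 119.0 + 10*log10(0.0199005) = 101.99 dB


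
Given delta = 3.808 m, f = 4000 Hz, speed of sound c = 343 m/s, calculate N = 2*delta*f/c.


N = 2*delta*f/c = 2*delta/lambda, where lambda = c/f
lambda = 343 / 4000 = 0.08575 m
N = 2 * 3.808 / 0.08575 = 88.816


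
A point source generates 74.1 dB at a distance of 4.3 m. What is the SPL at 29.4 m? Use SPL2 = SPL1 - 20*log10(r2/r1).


r2/r1 = 29.4/4.3 = 6.83721
Correction = 20*log10(6.83721) = 16.6976 dB
SPL2 = 74.1 - 16.6976 = 57.402 dB


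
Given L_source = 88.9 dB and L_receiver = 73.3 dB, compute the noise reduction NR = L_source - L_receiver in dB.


NR = L_source - L_receiver (difference between source and receiving room levels)
NR = 88.9 - 73.3 = 15.6 dB


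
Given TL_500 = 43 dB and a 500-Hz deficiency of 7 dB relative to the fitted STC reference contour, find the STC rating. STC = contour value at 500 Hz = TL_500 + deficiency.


By ASTM E413, STC = value of the fitted reference contour at 500 Hz.
Contour value at 500 Hz = TL_500 + deficiency = 43 + 7 = 50
STC = 50


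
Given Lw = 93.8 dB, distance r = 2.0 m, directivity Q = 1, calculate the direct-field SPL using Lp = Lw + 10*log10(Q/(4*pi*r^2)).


4*pi*r^2 = 4*pi*2.0^2 = 50.2655 m^2
Q / (4*pi*r^2) = 1 / 50.2655 = 0.0198944
Lp = 93.8 + 10*log10(0.0198944) = 76.787 dB


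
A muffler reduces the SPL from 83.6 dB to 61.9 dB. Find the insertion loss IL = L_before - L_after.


Insertion loss = SPL without muffler - SPL with muffler
IL = 83.6 - 61.9 = 21.7 dB


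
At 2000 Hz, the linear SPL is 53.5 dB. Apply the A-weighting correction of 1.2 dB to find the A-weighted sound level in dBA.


A-weighting table: 2000 Hz -> 1.2 dB correction
SPL_A = SPL + correction = 53.5 + (1.2) = 54.7 dBA


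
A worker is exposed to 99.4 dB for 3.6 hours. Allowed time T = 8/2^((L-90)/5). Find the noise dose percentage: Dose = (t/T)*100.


T_allowed = 8 / 2^((99.4 - 90)/5) = 2.17347 hr
Dose = 3.6 / 2.17347 * 100 = 165.63 %


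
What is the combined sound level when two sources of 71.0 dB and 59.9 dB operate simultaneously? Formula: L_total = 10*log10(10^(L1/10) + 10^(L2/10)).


10^(71.0/10) = 1.25893e+07
10^(59.9/10) = 977237
Sum = 1.25893e+07 + 977237 = 1.35665e+07
L_total = 10*log10(1.35665e+07) = 71.325 dB


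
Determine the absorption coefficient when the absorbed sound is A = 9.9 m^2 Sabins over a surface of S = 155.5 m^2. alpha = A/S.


Absorption coefficient = absorbed power / incident power
alpha = A / S = 9.9 / 155.5 = 0.063666


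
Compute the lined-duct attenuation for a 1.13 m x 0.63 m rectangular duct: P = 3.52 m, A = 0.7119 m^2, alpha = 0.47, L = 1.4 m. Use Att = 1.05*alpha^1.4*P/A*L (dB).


alpha^1.4 = 0.47^1.4 = 0.347486
Attenuation rate = 1.05 * alpha^1.4 * P / A
= 1.05 * 0.347486 * 3.52 / 0.7119 = 1.80406 dB/m
Total Att = 1.80406 * 1.4 = 2.5257 dB


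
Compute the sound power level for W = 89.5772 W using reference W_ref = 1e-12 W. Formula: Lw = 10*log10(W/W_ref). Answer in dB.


W / W_ref = 89.5772 / 1e-12 = 8.95772e+13
Lw = 10 * log10(8.95772e+13) = 139.52 dB


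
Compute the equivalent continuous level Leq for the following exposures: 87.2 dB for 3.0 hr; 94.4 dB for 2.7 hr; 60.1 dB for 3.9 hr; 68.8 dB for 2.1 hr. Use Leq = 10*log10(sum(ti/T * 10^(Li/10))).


T_total = 3.0 + 2.7 + 3.9 + 2.1 = 11.7 hr
(3.0/11.7) * 10^(87.2/10) = 1.34566e+08
(2.7/11.7) * 10^(94.4/10) = 6.35591e+08
(3.9/11.7) * 10^(60.1/10) = 341098
(2.1/11.7) * 10^(68.8/10) = 1.36155e+06
Sum = 1.34566e+08 + 6.35591e+08 + 341098 + 1.36155e+06 = 7.7186e+08
Leq = 10*log10(7.7186e+08) = 88.875 dB


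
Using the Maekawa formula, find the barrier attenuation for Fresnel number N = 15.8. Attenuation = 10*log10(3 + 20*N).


3 + 20*N = 3 + 20*15.8 = 319
Att = 10*log10(319) = 25.038 dB


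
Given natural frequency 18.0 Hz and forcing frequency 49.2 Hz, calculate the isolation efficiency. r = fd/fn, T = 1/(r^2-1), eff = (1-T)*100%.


r = 49.2 / 18.0 = 2.73333
r^2 - 1 = 2.73333^2 - 1 = 6.47109
T = 1/6.47109 = 0.154533
Efficiency = (1 - 0.154533)*100 = 84.547 %


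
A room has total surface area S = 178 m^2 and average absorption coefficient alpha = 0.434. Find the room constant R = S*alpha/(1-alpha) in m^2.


R = 178 * 0.434 / (1 - 0.434) = 136.49 m^2


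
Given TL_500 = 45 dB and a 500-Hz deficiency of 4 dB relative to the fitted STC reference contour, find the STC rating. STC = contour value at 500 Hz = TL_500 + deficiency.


By ASTM E413, STC = value of the fitted reference contour at 500 Hz.
Contour value at 500 Hz = TL_500 + deficiency = 45 + 4 = 49
STC = 49


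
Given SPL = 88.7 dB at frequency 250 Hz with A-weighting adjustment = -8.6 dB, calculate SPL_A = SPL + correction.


A-weighting table: 250 Hz -> -8.6 dB correction
SPL_A = SPL + correction = 88.7 + (-8.6) = 80.1 dBA


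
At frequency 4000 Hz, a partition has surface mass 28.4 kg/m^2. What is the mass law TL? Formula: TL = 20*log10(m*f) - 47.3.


m * f = 28.4 * 4000 = 113600
20*log10(113600) = 101.108 dB
TL = 101.108 - 47.3 = 53.808 dB


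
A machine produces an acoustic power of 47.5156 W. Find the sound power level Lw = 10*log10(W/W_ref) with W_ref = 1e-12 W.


W / W_ref = 47.5156 / 1e-12 = 4.75156e+13
Lw = 10 * log10(4.75156e+13) = 136.77 dB


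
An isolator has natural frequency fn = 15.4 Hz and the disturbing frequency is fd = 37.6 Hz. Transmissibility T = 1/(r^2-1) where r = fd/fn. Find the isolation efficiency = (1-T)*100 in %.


r = 37.6 / 15.4 = 2.44156
r^2 - 1 = 2.44156^2 - 1 = 4.96122
T = 1/4.96122 = 0.201563
Efficiency = (1 - 0.201563)*100 = 79.844 %


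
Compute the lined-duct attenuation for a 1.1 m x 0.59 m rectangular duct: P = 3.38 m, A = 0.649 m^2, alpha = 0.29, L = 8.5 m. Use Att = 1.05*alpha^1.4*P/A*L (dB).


alpha^1.4 = 0.29^1.4 = 0.176749
Attenuation rate = 1.05 * alpha^1.4 * P / A
= 1.05 * 0.176749 * 3.38 / 0.649 = 0.966537 dB/m
Total Att = 0.966537 * 8.5 = 8.2156 dB


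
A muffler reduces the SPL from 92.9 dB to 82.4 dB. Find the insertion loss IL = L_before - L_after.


Insertion loss = SPL without muffler - SPL with muffler
IL = 92.9 - 82.4 = 10.5 dB


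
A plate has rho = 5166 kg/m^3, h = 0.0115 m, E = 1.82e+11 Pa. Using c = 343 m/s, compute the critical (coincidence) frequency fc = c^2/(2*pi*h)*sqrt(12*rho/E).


12*rho/E = 12*5166/1.82e+11 = 3.40615e-07
sqrt(12*rho/E) = sqrt(3.40615e-07) = 0.000583622
c^2/(2*pi*h) = 343^2/(2*pi*0.0115) = 1.62821e+06
fc = 1.62821e+06 * 0.000583622 = 950.26 Hz


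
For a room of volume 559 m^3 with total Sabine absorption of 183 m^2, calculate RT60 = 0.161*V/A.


RT60 = 0.161 * 559 / 183 = 0.4918 s


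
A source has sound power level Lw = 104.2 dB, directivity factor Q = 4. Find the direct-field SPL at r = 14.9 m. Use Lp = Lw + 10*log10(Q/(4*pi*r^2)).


4*pi*r^2 = 4*pi*14.9^2 = 2789.86 m^2
Q / (4*pi*r^2) = 4 / 2789.86 = 0.00143376
Lp = 104.2 + 10*log10(0.00143376) = 75.765 dB


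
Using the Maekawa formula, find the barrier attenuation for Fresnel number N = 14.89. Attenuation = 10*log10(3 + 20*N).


3 + 20*N = 3 + 20*14.89 = 300.8
Att = 10*log10(300.8) = 24.783 dB


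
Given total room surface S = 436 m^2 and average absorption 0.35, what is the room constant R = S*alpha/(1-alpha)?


R = 436 * 0.35 / (1 - 0.35) = 234.77 m^2


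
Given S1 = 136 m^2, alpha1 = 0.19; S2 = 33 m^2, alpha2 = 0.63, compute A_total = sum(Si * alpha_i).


136 * 0.19 = 25.84
33 * 0.63 = 20.79
A_total = 25.84 + 20.79 = 46.63 m^2


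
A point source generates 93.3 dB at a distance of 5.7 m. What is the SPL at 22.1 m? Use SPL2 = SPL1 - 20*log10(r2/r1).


r2/r1 = 22.1/5.7 = 3.87719
Correction = 20*log10(3.87719) = 11.7703 dB
SPL2 = 93.3 - 11.7703 = 81.53 dB


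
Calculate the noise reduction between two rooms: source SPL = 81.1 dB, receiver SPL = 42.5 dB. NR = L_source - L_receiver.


NR = L_source - L_receiver (difference between source and receiving room levels)
NR = 81.1 - 42.5 = 38.6 dB


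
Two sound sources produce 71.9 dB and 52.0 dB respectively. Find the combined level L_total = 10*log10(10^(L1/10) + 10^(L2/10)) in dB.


10^(71.9/10) = 1.54882e+07
10^(52.0/10) = 158489
Sum = 1.54882e+07 + 158489 = 1.56467e+07
L_total = 10*log10(1.56467e+07) = 71.944 dB


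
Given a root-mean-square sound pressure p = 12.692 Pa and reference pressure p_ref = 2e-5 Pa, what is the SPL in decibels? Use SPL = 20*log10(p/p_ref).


p / p_ref = 12.692 / 2e-5 = 634600
SPL = 20 * log10(634600) = 116.05 dB


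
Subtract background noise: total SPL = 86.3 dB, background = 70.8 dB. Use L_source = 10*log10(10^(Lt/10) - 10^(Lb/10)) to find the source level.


10^(86.3/10) = 4.2658e+08
10^(70.8/10) = 1.20226e+07
Difference = 4.2658e+08 - 1.20226e+07 = 4.14557e+08
L_source = 10*log10(4.14557e+08) = 86.176 dB


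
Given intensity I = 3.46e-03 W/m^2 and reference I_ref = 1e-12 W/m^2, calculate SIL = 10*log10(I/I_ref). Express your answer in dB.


I / I_ref = 3.46e-03 / 1e-12 = 3.46e+09
SIL = 10 * log10(3.46e+09) = 95.391 dB


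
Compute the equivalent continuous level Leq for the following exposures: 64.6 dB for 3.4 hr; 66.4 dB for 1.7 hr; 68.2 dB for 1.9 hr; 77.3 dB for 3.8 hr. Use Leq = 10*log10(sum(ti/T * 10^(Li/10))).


T_total = 3.4 + 1.7 + 1.9 + 3.8 = 10.8 hr
(3.4/10.8) * 10^(64.6/10) = 907936
(1.7/10.8) * 10^(66.4/10) = 687108
(1.9/10.8) * 10^(68.2/10) = 1.16233e+06
(3.8/10.8) * 10^(77.3/10) = 1.88956e+07
Sum = 907936 + 687108 + 1.16233e+06 + 1.88956e+07 = 2.1653e+07
Leq = 10*log10(2.1653e+07) = 73.355 dB


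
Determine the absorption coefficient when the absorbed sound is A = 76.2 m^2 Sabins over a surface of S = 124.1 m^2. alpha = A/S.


Absorption coefficient = absorbed power / incident power
alpha = A / S = 76.2 / 124.1 = 0.61402


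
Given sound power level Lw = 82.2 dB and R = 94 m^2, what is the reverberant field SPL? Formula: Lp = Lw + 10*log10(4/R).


4/R = 4/94 = 0.0425532
Lp = 82.2 + 10*log10(0.0425532) = 68.489 dB


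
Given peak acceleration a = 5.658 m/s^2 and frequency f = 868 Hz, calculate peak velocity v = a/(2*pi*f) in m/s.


omega = 2*pi*f = 2*pi*868 = 5453.8 rad/s
v = a / omega = 5.658 / 5453.8 = 0.0010374 m/s


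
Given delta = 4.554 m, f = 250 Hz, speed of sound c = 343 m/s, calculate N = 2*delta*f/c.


N = 2*delta*f/c = 2*delta/lambda, where lambda = c/f
lambda = 343 / 250 = 1.372 m
N = 2 * 4.554 / 1.372 = 6.6385


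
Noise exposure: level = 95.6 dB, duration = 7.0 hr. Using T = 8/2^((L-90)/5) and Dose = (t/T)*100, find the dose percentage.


T_allowed = 8 / 2^((95.6 - 90)/5) = 3.68075 hr
Dose = 7.0 / 3.68075 * 100 = 190.18 %


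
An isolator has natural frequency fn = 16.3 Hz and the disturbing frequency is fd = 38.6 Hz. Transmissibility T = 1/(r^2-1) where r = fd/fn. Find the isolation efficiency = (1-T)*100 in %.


r = 38.6 / 16.3 = 2.3681
r^2 - 1 = 2.3681^2 - 1 = 4.6079
T = 1/4.6079 = 0.217019
Efficiency = (1 - 0.217019)*100 = 78.298 %


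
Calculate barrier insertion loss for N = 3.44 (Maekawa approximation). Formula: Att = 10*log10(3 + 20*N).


3 + 20*N = 3 + 20*3.44 = 71.8
Att = 10*log10(71.8) = 18.561 dB


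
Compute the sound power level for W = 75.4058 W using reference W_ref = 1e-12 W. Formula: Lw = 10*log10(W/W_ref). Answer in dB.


W / W_ref = 75.4058 / 1e-12 = 7.54058e+13
Lw = 10 * log10(7.54058e+13) = 138.77 dB


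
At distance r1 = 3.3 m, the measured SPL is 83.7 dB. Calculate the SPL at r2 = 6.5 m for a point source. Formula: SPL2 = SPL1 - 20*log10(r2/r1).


r2/r1 = 6.5/3.3 = 1.9697
Correction = 20*log10(1.9697) = 5.888 dB
SPL2 = 83.7 - 5.888 = 77.812 dB


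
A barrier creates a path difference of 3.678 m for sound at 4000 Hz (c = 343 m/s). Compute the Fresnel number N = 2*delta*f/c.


N = 2*delta*f/c = 2*delta/lambda, where lambda = c/f
lambda = 343 / 4000 = 0.08575 m
N = 2 * 3.678 / 0.08575 = 85.784


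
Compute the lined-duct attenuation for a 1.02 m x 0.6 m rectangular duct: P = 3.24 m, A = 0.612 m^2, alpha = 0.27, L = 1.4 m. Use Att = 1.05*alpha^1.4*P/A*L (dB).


alpha^1.4 = 0.27^1.4 = 0.159922
Attenuation rate = 1.05 * alpha^1.4 * P / A
= 1.05 * 0.159922 * 3.24 / 0.612 = 0.888978 dB/m
Total Att = 0.888978 * 1.4 = 1.2446 dB


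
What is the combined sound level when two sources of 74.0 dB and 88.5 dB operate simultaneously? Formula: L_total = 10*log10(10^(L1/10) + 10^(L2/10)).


10^(74.0/10) = 2.51189e+07
10^(88.5/10) = 7.07946e+08
Sum = 2.51189e+07 + 7.07946e+08 = 7.33065e+08
L_total = 10*log10(7.33065e+08) = 88.651 dB


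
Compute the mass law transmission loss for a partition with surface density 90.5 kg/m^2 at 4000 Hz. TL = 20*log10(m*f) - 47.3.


m * f = 90.5 * 4000 = 362000
20*log10(362000) = 111.174 dB
TL = 111.174 - 47.3 = 63.874 dB


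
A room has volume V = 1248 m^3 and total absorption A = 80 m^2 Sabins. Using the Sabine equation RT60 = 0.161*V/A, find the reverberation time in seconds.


RT60 = 0.161 * 1248 / 80 = 2.5116 s


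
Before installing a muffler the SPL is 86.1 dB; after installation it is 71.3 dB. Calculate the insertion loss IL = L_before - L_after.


Insertion loss = SPL without muffler - SPL with muffler
IL = 86.1 - 71.3 = 14.8 dB


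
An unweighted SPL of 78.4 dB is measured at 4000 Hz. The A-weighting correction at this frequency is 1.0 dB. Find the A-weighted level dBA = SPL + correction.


A-weighting table: 4000 Hz -> 1.0 dB correction
SPL_A = SPL + correction = 78.4 + (1.0) = 79.4 dBA


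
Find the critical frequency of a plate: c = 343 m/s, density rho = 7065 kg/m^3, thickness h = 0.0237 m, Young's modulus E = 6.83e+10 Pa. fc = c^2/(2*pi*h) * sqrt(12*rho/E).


12*rho/E = 12*7065/6.83e+10 = 1.24129e-06
sqrt(12*rho/E) = sqrt(1.24129e-06) = 0.00111413
c^2/(2*pi*h) = 343^2/(2*pi*0.0237) = 790060
fc = 790060 * 0.00111413 = 880.23 Hz


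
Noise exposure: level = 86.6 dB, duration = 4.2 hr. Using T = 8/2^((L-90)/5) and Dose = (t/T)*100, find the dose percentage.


T_allowed = 8 / 2^((86.6 - 90)/5) = 12.8171 hr
Dose = 4.2 / 12.8171 * 100 = 32.769 %


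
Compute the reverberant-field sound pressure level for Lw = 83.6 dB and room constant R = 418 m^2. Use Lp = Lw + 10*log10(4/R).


4/R = 4/418 = 0.00956938
Lp = 83.6 + 10*log10(0.00956938) = 63.409 dB


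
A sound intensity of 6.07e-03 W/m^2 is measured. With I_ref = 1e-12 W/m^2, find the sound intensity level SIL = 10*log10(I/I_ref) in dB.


I / I_ref = 6.07e-03 / 1e-12 = 6.07e+09
SIL = 10 * log10(6.07e+09) = 97.832 dB


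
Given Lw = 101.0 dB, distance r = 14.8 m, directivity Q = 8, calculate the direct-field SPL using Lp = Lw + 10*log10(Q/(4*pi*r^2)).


4*pi*r^2 = 4*pi*14.8^2 = 2752.54 m^2
Q / (4*pi*r^2) = 8 / 2752.54 = 0.00290641
Lp = 101.0 + 10*log10(0.00290641) = 75.634 dB


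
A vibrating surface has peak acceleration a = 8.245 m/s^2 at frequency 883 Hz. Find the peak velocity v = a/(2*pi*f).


omega = 2*pi*f = 2*pi*883 = 5548.05 rad/s
v = a / omega = 8.245 / 5548.05 = 0.0014861 m/s


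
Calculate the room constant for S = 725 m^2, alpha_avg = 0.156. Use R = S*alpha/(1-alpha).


R = 725 * 0.156 / (1 - 0.156) = 134 m^2


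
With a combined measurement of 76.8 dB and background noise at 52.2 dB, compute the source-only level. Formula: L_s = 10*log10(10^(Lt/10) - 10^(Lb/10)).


10^(76.8/10) = 4.7863e+07
10^(52.2/10) = 165959
Difference = 4.7863e+07 - 165959 = 4.7697e+07
L_source = 10*log10(4.7697e+07) = 76.785 dB


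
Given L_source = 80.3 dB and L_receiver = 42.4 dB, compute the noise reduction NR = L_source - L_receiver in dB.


NR = L_source - L_receiver (difference between source and receiving room levels)
NR = 80.3 - 42.4 = 37.9 dB


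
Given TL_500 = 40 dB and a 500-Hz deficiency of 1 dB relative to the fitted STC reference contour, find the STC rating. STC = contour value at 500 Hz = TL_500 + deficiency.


By ASTM E413, STC = value of the fitted reference contour at 500 Hz.
Contour value at 500 Hz = TL_500 + deficiency = 40 + 1 = 41
STC = 41
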